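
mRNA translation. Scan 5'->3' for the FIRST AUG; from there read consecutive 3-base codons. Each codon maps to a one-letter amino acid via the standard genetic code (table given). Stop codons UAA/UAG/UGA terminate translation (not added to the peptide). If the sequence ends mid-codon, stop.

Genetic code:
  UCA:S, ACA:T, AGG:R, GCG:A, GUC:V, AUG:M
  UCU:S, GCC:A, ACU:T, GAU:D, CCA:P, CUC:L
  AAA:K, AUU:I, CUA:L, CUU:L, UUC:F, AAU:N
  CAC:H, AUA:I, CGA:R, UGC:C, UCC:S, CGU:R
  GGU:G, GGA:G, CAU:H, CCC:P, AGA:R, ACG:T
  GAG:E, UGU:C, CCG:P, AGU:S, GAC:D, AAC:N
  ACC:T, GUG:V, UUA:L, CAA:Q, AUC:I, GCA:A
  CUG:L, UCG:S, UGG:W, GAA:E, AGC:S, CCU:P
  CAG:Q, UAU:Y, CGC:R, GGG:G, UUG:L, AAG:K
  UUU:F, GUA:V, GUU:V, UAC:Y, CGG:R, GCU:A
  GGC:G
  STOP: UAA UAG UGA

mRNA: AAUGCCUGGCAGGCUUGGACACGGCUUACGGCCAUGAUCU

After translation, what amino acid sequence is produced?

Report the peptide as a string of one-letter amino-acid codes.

start AUG at pos 1
pos 1: AUG -> M; peptide=M
pos 4: CCU -> P; peptide=MP
pos 7: GGC -> G; peptide=MPG
pos 10: AGG -> R; peptide=MPGR
pos 13: CUU -> L; peptide=MPGRL
pos 16: GGA -> G; peptide=MPGRLG
pos 19: CAC -> H; peptide=MPGRLGH
pos 22: GGC -> G; peptide=MPGRLGHG
pos 25: UUA -> L; peptide=MPGRLGHGL
pos 28: CGG -> R; peptide=MPGRLGHGLR
pos 31: CCA -> P; peptide=MPGRLGHGLRP
pos 34: UGA -> STOP

Answer: MPGRLGHGLRP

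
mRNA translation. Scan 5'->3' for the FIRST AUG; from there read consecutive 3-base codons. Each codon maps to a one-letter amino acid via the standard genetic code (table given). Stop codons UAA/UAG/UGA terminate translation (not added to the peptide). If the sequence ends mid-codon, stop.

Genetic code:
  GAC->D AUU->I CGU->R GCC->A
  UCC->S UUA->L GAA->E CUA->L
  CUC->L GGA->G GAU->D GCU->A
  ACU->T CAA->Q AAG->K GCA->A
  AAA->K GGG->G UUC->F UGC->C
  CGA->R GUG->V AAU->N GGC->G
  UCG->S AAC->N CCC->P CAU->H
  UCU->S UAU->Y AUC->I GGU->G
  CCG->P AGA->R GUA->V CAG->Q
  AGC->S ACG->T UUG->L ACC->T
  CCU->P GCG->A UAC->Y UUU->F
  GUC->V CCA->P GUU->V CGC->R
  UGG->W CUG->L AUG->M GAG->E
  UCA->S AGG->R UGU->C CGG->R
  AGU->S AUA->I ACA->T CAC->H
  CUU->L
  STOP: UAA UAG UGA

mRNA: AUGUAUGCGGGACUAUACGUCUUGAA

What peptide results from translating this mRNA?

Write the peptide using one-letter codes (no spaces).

start AUG at pos 0
pos 0: AUG -> M; peptide=M
pos 3: UAU -> Y; peptide=MY
pos 6: GCG -> A; peptide=MYA
pos 9: GGA -> G; peptide=MYAG
pos 12: CUA -> L; peptide=MYAGL
pos 15: UAC -> Y; peptide=MYAGLY
pos 18: GUC -> V; peptide=MYAGLYV
pos 21: UUG -> L; peptide=MYAGLYVL
pos 24: only 2 nt remain (<3), stop (end of mRNA)

Answer: MYAGLYVL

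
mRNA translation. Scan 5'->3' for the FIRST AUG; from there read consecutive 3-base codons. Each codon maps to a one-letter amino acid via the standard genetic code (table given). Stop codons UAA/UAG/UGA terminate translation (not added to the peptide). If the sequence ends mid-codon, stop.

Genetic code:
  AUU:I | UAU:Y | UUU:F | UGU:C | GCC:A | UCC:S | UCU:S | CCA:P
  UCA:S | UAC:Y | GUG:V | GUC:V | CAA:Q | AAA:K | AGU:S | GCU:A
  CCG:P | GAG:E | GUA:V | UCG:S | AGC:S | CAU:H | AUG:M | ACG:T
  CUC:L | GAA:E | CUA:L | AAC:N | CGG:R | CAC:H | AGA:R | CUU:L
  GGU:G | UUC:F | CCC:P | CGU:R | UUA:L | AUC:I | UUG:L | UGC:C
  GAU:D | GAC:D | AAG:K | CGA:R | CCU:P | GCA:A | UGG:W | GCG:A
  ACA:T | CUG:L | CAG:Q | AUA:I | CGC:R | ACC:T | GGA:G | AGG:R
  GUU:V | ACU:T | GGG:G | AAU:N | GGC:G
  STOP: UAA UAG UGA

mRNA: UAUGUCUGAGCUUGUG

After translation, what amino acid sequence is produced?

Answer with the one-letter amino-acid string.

Answer: MSELV

Derivation:
start AUG at pos 1
pos 1: AUG -> M; peptide=M
pos 4: UCU -> S; peptide=MS
pos 7: GAG -> E; peptide=MSE
pos 10: CUU -> L; peptide=MSEL
pos 13: GUG -> V; peptide=MSELV
pos 16: only 0 nt remain (<3), stop (end of mRNA)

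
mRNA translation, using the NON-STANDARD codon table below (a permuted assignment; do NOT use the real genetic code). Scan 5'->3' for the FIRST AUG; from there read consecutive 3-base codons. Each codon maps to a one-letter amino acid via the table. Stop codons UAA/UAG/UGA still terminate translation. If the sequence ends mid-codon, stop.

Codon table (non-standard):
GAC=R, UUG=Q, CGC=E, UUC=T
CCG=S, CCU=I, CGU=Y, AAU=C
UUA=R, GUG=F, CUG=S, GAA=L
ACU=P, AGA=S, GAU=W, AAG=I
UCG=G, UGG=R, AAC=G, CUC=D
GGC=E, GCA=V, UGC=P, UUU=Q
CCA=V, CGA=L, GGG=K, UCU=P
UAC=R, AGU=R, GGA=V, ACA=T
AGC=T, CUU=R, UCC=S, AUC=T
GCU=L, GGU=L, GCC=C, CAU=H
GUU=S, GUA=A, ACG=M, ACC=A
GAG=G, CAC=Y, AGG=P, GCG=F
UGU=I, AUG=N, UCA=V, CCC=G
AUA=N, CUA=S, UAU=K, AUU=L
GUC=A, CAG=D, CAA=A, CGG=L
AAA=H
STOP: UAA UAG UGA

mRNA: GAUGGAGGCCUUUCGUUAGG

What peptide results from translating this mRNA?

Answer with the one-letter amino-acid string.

start AUG at pos 1
pos 1: AUG -> N; peptide=N
pos 4: GAG -> G; peptide=NG
pos 7: GCC -> C; peptide=NGC
pos 10: UUU -> Q; peptide=NGCQ
pos 13: CGU -> Y; peptide=NGCQY
pos 16: UAG -> STOP

Answer: NGCQY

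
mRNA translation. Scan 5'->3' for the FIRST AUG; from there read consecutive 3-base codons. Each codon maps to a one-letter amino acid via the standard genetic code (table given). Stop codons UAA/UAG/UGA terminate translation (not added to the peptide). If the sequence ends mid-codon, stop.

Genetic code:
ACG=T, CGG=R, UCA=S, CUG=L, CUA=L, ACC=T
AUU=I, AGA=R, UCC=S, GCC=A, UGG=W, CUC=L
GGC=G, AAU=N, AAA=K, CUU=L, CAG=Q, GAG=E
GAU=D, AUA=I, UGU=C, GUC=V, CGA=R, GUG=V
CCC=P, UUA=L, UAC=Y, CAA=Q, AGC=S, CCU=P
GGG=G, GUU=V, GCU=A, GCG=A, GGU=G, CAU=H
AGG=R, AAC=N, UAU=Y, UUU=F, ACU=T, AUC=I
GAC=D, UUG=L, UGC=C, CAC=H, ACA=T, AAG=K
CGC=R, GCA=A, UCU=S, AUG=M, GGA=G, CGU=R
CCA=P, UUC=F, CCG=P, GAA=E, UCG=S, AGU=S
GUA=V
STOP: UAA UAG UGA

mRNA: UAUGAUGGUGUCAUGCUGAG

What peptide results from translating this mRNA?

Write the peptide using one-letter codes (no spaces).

Answer: MMVSC

Derivation:
start AUG at pos 1
pos 1: AUG -> M; peptide=M
pos 4: AUG -> M; peptide=MM
pos 7: GUG -> V; peptide=MMV
pos 10: UCA -> S; peptide=MMVS
pos 13: UGC -> C; peptide=MMVSC
pos 16: UGA -> STOP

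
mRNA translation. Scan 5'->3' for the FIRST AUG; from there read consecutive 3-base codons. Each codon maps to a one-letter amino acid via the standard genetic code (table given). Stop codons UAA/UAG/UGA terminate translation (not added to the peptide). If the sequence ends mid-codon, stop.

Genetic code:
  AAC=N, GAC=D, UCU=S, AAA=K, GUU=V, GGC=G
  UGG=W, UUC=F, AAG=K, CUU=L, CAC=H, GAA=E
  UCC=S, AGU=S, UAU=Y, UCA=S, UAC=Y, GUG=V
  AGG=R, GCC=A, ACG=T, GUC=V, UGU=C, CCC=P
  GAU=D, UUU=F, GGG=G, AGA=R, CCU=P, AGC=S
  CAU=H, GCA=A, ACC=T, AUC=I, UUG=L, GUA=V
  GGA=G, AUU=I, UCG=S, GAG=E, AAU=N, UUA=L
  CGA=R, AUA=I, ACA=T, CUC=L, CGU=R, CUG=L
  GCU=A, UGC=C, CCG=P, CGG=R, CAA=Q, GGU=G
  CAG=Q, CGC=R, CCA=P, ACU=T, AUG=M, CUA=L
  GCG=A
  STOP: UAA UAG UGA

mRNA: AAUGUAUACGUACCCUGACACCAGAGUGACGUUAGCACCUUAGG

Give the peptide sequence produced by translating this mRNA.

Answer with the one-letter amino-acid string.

start AUG at pos 1
pos 1: AUG -> M; peptide=M
pos 4: UAU -> Y; peptide=MY
pos 7: ACG -> T; peptide=MYT
pos 10: UAC -> Y; peptide=MYTY
pos 13: CCU -> P; peptide=MYTYP
pos 16: GAC -> D; peptide=MYTYPD
pos 19: ACC -> T; peptide=MYTYPDT
pos 22: AGA -> R; peptide=MYTYPDTR
pos 25: GUG -> V; peptide=MYTYPDTRV
pos 28: ACG -> T; peptide=MYTYPDTRVT
pos 31: UUA -> L; peptide=MYTYPDTRVTL
pos 34: GCA -> A; peptide=MYTYPDTRVTLA
pos 37: CCU -> P; peptide=MYTYPDTRVTLAP
pos 40: UAG -> STOP

Answer: MYTYPDTRVTLAP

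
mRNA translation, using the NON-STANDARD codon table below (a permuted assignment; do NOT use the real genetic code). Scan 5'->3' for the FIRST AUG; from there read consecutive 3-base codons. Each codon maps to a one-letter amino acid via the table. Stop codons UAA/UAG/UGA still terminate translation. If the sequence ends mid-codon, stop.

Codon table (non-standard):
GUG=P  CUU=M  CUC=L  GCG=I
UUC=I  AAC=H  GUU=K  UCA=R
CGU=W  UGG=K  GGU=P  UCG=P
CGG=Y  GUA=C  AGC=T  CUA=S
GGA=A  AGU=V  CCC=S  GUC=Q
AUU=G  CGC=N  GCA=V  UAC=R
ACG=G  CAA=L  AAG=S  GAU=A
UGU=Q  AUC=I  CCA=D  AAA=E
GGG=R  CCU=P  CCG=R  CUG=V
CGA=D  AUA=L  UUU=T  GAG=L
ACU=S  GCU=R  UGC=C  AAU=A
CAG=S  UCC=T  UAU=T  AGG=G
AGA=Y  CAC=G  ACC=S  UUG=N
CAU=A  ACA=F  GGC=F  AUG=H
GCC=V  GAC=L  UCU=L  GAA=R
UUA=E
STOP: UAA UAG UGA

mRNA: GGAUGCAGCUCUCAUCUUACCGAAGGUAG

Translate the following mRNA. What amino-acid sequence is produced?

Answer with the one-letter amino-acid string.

start AUG at pos 2
pos 2: AUG -> H; peptide=H
pos 5: CAG -> S; peptide=HS
pos 8: CUC -> L; peptide=HSL
pos 11: UCA -> R; peptide=HSLR
pos 14: UCU -> L; peptide=HSLRL
pos 17: UAC -> R; peptide=HSLRLR
pos 20: CGA -> D; peptide=HSLRLRD
pos 23: AGG -> G; peptide=HSLRLRDG
pos 26: UAG -> STOP

Answer: HSLRLRDG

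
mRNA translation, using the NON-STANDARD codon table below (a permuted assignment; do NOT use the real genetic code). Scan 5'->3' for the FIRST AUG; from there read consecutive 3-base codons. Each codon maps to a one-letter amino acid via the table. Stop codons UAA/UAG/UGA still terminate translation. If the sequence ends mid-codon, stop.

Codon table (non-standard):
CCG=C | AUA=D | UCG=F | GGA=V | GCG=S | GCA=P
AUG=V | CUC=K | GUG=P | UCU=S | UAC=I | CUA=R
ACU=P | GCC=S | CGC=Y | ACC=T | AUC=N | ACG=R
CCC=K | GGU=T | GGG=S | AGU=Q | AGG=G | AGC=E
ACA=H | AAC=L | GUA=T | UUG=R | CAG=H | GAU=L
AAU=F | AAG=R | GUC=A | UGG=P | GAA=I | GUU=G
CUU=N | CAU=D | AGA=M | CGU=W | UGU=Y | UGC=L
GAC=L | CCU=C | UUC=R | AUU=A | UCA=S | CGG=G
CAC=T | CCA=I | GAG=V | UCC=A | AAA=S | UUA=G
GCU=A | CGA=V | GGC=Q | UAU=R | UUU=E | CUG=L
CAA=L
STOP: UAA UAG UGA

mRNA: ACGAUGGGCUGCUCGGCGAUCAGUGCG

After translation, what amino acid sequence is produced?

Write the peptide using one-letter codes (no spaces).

start AUG at pos 3
pos 3: AUG -> V; peptide=V
pos 6: GGC -> Q; peptide=VQ
pos 9: UGC -> L; peptide=VQL
pos 12: UCG -> F; peptide=VQLF
pos 15: GCG -> S; peptide=VQLFS
pos 18: AUC -> N; peptide=VQLFSN
pos 21: AGU -> Q; peptide=VQLFSNQ
pos 24: GCG -> S; peptide=VQLFSNQS
pos 27: only 0 nt remain (<3), stop (end of mRNA)

Answer: VQLFSNQS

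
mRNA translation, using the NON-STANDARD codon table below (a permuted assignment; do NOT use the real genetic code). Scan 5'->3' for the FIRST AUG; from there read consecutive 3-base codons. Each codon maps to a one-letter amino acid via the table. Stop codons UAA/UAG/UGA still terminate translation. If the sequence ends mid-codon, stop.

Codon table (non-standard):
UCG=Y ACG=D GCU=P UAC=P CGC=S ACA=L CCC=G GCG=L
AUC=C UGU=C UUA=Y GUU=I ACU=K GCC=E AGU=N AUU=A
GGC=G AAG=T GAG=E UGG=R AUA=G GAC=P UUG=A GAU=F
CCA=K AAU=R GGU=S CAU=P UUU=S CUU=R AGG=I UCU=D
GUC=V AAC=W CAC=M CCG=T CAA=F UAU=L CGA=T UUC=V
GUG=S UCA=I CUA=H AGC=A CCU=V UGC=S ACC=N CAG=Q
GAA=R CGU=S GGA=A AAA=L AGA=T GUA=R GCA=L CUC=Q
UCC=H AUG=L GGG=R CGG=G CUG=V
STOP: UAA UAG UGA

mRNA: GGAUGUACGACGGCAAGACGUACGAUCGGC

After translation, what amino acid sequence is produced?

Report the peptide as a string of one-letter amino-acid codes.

Answer: LPPGTDPFG

Derivation:
start AUG at pos 2
pos 2: AUG -> L; peptide=L
pos 5: UAC -> P; peptide=LP
pos 8: GAC -> P; peptide=LPP
pos 11: GGC -> G; peptide=LPPG
pos 14: AAG -> T; peptide=LPPGT
pos 17: ACG -> D; peptide=LPPGTD
pos 20: UAC -> P; peptide=LPPGTDP
pos 23: GAU -> F; peptide=LPPGTDPF
pos 26: CGG -> G; peptide=LPPGTDPFG
pos 29: only 1 nt remain (<3), stop (end of mRNA)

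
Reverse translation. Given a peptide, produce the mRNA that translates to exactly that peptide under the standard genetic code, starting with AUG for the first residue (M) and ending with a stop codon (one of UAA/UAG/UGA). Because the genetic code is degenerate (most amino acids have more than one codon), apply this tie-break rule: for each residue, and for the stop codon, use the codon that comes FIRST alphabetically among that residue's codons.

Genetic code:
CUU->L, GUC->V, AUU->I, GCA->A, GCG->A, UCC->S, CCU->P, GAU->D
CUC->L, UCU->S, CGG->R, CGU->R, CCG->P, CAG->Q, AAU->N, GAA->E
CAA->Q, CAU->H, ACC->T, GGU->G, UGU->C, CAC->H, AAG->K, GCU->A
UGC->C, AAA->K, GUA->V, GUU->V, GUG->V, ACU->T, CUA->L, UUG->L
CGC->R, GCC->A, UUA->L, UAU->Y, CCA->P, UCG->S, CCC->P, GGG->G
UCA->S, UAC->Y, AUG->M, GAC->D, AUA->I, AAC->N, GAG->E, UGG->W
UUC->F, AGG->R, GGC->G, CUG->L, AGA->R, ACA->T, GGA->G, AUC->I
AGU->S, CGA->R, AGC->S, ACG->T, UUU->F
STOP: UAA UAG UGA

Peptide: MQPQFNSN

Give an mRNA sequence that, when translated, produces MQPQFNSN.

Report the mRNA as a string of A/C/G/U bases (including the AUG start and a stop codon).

residue 1: M -> AUG (start codon)
residue 2: Q codons sorted = CAA,CAG -> pick first = CAA
residue 3: P codons sorted = CCA,CCC,CCG,CCU -> pick first = CCA
residue 4: Q codons sorted = CAA,CAG -> pick first = CAA
residue 5: F codons sorted = UUC,UUU -> pick first = UUC
residue 6: N codons sorted = AAC,AAU -> pick first = AAC
residue 7: S codons sorted = AGC,AGU,UCA,UCC,UCG,UCU -> pick first = AGC
residue 8: N codons sorted = AAC,AAU -> pick first = AAC
terminator: stop codons sorted = UAA,UAG,UGA -> pick first = UAA

Answer: mRNA: AUGCAACCACAAUUCAACAGCAACUAA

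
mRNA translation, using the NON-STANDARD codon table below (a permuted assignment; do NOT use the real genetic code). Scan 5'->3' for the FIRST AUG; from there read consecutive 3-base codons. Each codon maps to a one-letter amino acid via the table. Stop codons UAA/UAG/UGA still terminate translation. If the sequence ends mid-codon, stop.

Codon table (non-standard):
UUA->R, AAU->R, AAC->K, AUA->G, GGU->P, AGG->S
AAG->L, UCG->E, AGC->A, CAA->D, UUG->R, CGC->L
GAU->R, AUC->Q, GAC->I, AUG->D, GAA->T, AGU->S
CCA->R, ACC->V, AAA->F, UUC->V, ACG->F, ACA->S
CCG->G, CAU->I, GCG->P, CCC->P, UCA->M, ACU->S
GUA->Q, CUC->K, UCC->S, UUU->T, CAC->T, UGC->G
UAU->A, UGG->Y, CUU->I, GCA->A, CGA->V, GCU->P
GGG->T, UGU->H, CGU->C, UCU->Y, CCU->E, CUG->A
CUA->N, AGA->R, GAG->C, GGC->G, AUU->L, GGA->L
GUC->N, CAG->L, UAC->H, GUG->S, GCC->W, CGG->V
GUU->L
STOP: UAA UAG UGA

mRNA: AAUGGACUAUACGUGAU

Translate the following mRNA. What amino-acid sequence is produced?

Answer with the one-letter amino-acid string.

start AUG at pos 1
pos 1: AUG -> D; peptide=D
pos 4: GAC -> I; peptide=DI
pos 7: UAU -> A; peptide=DIA
pos 10: ACG -> F; peptide=DIAF
pos 13: UGA -> STOP

Answer: DIAF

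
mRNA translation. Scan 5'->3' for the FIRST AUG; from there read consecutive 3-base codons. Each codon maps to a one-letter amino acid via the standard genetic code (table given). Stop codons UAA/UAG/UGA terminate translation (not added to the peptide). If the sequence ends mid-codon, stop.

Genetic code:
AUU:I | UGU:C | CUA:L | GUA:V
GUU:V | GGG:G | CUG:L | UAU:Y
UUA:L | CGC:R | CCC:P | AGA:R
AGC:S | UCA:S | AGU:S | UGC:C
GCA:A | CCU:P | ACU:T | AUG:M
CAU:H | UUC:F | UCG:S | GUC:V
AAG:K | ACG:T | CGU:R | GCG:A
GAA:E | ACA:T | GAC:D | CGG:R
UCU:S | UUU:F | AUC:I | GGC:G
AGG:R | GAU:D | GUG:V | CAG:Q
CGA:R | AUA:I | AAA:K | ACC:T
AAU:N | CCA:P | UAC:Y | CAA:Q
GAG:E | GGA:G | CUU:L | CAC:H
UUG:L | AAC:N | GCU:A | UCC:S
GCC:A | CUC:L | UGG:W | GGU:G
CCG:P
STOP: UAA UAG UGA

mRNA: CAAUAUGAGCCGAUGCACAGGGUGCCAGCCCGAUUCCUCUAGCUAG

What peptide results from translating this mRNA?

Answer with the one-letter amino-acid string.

start AUG at pos 4
pos 4: AUG -> M; peptide=M
pos 7: AGC -> S; peptide=MS
pos 10: CGA -> R; peptide=MSR
pos 13: UGC -> C; peptide=MSRC
pos 16: ACA -> T; peptide=MSRCT
pos 19: GGG -> G; peptide=MSRCTG
pos 22: UGC -> C; peptide=MSRCTGC
pos 25: CAG -> Q; peptide=MSRCTGCQ
pos 28: CCC -> P; peptide=MSRCTGCQP
pos 31: GAU -> D; peptide=MSRCTGCQPD
pos 34: UCC -> S; peptide=MSRCTGCQPDS
pos 37: UCU -> S; peptide=MSRCTGCQPDSS
pos 40: AGC -> S; peptide=MSRCTGCQPDSSS
pos 43: UAG -> STOP

Answer: MSRCTGCQPDSSS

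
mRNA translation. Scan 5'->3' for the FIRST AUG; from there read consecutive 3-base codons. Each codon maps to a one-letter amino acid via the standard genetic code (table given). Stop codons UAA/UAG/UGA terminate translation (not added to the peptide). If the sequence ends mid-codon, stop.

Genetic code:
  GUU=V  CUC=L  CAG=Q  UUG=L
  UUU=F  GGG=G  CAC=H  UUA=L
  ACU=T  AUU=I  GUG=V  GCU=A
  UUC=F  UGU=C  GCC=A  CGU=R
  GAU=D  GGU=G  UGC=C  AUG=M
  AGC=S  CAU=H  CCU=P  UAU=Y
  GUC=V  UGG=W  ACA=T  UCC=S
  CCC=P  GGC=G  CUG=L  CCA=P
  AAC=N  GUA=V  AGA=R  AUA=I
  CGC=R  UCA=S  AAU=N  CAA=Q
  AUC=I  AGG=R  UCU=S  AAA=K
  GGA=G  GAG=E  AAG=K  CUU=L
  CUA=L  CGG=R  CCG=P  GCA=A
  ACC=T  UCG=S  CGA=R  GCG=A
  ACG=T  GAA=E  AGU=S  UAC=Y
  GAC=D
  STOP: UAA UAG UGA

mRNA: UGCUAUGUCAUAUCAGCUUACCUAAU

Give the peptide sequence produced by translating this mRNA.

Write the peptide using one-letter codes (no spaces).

start AUG at pos 4
pos 4: AUG -> M; peptide=M
pos 7: UCA -> S; peptide=MS
pos 10: UAU -> Y; peptide=MSY
pos 13: CAG -> Q; peptide=MSYQ
pos 16: CUU -> L; peptide=MSYQL
pos 19: ACC -> T; peptide=MSYQLT
pos 22: UAA -> STOP

Answer: MSYQLT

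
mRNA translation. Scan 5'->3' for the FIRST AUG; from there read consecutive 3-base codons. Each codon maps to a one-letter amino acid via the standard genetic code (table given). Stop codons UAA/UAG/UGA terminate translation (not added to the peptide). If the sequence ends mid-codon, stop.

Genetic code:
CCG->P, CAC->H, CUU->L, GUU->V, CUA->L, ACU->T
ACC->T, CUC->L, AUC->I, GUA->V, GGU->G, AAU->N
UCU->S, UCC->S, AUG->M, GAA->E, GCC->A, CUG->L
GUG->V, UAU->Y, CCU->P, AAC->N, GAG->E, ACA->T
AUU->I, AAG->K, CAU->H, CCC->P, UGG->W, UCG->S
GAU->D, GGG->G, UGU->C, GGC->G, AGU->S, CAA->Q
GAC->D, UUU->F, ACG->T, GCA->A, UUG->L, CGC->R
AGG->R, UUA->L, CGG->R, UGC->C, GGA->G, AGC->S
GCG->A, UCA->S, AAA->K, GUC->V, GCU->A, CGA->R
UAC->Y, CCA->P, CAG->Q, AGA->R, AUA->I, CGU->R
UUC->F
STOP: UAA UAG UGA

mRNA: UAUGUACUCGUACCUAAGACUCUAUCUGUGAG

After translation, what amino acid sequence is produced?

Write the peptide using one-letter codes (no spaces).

Answer: MYSYLRLYL

Derivation:
start AUG at pos 1
pos 1: AUG -> M; peptide=M
pos 4: UAC -> Y; peptide=MY
pos 7: UCG -> S; peptide=MYS
pos 10: UAC -> Y; peptide=MYSY
pos 13: CUA -> L; peptide=MYSYL
pos 16: AGA -> R; peptide=MYSYLR
pos 19: CUC -> L; peptide=MYSYLRL
pos 22: UAU -> Y; peptide=MYSYLRLY
pos 25: CUG -> L; peptide=MYSYLRLYL
pos 28: UGA -> STOP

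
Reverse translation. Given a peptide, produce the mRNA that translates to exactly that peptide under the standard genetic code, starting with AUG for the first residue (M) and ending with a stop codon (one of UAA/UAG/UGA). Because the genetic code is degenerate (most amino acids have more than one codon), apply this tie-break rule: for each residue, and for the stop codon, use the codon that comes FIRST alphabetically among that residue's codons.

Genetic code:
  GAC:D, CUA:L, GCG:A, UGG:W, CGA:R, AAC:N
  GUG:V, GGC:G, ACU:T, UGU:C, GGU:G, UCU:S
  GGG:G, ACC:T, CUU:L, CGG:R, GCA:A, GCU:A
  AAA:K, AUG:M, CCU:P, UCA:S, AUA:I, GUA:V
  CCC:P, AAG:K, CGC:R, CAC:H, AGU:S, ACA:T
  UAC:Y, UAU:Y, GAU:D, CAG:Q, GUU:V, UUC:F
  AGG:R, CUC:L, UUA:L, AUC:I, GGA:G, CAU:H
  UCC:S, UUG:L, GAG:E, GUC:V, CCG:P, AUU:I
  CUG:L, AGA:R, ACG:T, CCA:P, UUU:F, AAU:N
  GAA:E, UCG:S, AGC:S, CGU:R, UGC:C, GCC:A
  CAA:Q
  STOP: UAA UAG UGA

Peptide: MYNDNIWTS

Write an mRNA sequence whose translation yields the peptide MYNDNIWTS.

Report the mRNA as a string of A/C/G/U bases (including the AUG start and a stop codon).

Answer: mRNA: AUGUACAACGACAACAUAUGGACAAGCUAA

Derivation:
residue 1: M -> AUG (start codon)
residue 2: Y codons sorted = UAC,UAU -> pick first = UAC
residue 3: N codons sorted = AAC,AAU -> pick first = AAC
residue 4: D codons sorted = GAC,GAU -> pick first = GAC
residue 5: N codons sorted = AAC,AAU -> pick first = AAC
residue 6: I codons sorted = AUA,AUC,AUU -> pick first = AUA
residue 7: W -> UGG (only codon)
residue 8: T codons sorted = ACA,ACC,ACG,ACU -> pick first = ACA
residue 9: S codons sorted = AGC,AGU,UCA,UCC,UCG,UCU -> pick first = AGC
terminator: stop codons sorted = UAA,UAG,UGA -> pick first = UAA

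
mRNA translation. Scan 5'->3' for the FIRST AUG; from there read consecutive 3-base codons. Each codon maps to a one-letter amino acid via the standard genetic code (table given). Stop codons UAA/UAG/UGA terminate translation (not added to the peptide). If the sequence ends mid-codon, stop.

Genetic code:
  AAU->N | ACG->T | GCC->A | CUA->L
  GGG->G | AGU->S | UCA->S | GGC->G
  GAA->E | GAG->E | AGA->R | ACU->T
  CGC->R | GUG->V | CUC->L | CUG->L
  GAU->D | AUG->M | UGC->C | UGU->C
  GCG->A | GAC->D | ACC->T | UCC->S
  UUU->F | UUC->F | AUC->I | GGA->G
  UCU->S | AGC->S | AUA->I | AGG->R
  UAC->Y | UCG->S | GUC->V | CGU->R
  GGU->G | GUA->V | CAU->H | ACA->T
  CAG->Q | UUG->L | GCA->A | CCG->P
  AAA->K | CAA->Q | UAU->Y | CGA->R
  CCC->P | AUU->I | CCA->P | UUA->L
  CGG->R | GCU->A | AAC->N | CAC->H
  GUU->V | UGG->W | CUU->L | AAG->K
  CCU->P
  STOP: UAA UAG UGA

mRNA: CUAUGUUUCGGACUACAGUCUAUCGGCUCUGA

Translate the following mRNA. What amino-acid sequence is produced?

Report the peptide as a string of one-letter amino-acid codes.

Answer: MFRTTVYRL

Derivation:
start AUG at pos 2
pos 2: AUG -> M; peptide=M
pos 5: UUU -> F; peptide=MF
pos 8: CGG -> R; peptide=MFR
pos 11: ACU -> T; peptide=MFRT
pos 14: ACA -> T; peptide=MFRTT
pos 17: GUC -> V; peptide=MFRTTV
pos 20: UAU -> Y; peptide=MFRTTVY
pos 23: CGG -> R; peptide=MFRTTVYR
pos 26: CUC -> L; peptide=MFRTTVYRL
pos 29: UGA -> STOP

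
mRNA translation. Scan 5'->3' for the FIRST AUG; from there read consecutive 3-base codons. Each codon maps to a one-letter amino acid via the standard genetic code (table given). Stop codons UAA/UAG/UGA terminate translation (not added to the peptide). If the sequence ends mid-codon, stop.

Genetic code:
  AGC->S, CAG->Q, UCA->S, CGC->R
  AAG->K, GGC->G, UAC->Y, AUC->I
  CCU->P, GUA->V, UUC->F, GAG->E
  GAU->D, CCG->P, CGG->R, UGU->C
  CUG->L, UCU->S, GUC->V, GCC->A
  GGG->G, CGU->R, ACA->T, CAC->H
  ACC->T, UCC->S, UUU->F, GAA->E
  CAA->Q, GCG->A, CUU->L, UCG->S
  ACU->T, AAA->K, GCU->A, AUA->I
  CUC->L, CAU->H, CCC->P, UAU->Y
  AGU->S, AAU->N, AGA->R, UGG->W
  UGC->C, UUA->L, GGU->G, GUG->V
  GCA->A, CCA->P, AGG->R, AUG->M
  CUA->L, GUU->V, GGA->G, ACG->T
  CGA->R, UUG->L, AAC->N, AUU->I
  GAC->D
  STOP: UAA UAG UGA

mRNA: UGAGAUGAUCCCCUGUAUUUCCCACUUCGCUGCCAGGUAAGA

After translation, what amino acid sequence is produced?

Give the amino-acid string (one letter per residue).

Answer: MIPCISHFAAR

Derivation:
start AUG at pos 4
pos 4: AUG -> M; peptide=M
pos 7: AUC -> I; peptide=MI
pos 10: CCC -> P; peptide=MIP
pos 13: UGU -> C; peptide=MIPC
pos 16: AUU -> I; peptide=MIPCI
pos 19: UCC -> S; peptide=MIPCIS
pos 22: CAC -> H; peptide=MIPCISH
pos 25: UUC -> F; peptide=MIPCISHF
pos 28: GCU -> A; peptide=MIPCISHFA
pos 31: GCC -> A; peptide=MIPCISHFAA
pos 34: AGG -> R; peptide=MIPCISHFAAR
pos 37: UAA -> STOP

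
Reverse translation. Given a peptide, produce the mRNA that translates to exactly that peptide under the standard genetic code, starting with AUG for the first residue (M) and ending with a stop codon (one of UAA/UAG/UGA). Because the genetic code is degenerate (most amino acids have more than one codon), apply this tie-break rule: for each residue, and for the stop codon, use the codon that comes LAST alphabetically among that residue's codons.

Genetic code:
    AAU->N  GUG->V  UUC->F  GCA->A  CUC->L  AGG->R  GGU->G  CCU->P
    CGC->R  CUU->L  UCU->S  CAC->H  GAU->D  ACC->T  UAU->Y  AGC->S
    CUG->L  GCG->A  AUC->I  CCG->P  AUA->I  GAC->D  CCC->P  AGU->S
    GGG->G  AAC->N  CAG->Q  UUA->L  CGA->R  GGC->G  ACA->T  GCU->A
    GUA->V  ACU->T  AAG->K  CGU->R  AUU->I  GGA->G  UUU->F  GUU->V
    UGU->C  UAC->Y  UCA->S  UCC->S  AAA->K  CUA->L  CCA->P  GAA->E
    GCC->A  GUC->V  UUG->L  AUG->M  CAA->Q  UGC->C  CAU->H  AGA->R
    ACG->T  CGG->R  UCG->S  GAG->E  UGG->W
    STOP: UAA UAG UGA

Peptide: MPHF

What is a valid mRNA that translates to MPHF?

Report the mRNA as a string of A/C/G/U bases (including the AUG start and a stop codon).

residue 1: M -> AUG (start codon)
residue 2: P codons sorted = CCA,CCC,CCG,CCU -> pick last = CCU
residue 3: H codons sorted = CAC,CAU -> pick last = CAU
residue 4: F codons sorted = UUC,UUU -> pick last = UUU
terminator: stop codons sorted = UAA,UAG,UGA -> pick last = UGA

Answer: mRNA: AUGCCUCAUUUUUGA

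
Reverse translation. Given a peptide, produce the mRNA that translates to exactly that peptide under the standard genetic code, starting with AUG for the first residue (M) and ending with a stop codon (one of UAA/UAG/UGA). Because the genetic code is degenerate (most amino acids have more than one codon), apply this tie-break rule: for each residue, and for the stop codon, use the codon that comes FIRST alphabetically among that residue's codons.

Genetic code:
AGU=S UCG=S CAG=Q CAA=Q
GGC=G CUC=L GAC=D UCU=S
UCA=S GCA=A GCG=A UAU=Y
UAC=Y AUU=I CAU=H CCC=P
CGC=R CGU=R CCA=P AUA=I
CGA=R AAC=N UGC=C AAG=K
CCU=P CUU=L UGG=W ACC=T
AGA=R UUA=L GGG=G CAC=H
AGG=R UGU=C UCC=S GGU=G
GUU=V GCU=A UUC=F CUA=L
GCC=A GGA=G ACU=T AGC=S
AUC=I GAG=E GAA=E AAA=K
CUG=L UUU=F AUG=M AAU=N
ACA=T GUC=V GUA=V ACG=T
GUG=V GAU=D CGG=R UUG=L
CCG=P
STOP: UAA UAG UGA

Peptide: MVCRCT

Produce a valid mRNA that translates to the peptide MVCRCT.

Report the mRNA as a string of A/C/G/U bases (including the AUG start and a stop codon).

Answer: mRNA: AUGGUAUGCAGAUGCACAUAA

Derivation:
residue 1: M -> AUG (start codon)
residue 2: V codons sorted = GUA,GUC,GUG,GUU -> pick first = GUA
residue 3: C codons sorted = UGC,UGU -> pick first = UGC
residue 4: R codons sorted = AGA,AGG,CGA,CGC,CGG,CGU -> pick first = AGA
residue 5: C codons sorted = UGC,UGU -> pick first = UGC
residue 6: T codons sorted = ACA,ACC,ACG,ACU -> pick first = ACA
terminator: stop codons sorted = UAA,UAG,UGA -> pick first = UAA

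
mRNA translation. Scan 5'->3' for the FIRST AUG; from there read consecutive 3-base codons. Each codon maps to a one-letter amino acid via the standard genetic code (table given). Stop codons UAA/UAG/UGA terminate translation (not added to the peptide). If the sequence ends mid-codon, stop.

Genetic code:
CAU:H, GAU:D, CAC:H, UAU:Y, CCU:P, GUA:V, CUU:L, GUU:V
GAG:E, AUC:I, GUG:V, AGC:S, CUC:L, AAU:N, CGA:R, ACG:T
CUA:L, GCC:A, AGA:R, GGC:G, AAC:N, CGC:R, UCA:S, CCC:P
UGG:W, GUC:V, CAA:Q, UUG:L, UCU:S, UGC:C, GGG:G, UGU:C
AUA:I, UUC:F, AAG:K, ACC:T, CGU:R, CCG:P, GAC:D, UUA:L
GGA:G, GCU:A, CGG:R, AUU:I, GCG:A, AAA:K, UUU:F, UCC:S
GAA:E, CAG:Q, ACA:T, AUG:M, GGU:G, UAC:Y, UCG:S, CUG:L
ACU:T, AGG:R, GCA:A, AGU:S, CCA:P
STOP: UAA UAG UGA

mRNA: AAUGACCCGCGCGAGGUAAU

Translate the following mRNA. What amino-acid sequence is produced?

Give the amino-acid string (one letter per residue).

start AUG at pos 1
pos 1: AUG -> M; peptide=M
pos 4: ACC -> T; peptide=MT
pos 7: CGC -> R; peptide=MTR
pos 10: GCG -> A; peptide=MTRA
pos 13: AGG -> R; peptide=MTRAR
pos 16: UAA -> STOP

Answer: MTRAR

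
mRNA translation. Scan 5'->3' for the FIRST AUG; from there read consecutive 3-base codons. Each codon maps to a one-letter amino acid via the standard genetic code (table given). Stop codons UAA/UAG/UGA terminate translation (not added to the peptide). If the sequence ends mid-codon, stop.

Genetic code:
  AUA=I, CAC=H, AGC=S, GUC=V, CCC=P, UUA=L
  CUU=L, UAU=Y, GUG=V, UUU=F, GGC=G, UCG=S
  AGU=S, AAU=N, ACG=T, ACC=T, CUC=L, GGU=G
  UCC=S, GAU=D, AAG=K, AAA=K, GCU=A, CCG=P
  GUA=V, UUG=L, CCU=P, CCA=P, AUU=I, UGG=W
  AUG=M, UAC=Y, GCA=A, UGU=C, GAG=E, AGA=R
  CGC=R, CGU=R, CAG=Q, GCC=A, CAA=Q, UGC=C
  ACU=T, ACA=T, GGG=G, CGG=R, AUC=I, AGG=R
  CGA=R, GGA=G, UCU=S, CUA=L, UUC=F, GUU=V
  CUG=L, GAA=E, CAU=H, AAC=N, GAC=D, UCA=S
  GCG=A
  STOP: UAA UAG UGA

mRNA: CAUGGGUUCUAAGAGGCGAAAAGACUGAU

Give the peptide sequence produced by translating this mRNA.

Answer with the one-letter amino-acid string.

start AUG at pos 1
pos 1: AUG -> M; peptide=M
pos 4: GGU -> G; peptide=MG
pos 7: UCU -> S; peptide=MGS
pos 10: AAG -> K; peptide=MGSK
pos 13: AGG -> R; peptide=MGSKR
pos 16: CGA -> R; peptide=MGSKRR
pos 19: AAA -> K; peptide=MGSKRRK
pos 22: GAC -> D; peptide=MGSKRRKD
pos 25: UGA -> STOP

Answer: MGSKRRKD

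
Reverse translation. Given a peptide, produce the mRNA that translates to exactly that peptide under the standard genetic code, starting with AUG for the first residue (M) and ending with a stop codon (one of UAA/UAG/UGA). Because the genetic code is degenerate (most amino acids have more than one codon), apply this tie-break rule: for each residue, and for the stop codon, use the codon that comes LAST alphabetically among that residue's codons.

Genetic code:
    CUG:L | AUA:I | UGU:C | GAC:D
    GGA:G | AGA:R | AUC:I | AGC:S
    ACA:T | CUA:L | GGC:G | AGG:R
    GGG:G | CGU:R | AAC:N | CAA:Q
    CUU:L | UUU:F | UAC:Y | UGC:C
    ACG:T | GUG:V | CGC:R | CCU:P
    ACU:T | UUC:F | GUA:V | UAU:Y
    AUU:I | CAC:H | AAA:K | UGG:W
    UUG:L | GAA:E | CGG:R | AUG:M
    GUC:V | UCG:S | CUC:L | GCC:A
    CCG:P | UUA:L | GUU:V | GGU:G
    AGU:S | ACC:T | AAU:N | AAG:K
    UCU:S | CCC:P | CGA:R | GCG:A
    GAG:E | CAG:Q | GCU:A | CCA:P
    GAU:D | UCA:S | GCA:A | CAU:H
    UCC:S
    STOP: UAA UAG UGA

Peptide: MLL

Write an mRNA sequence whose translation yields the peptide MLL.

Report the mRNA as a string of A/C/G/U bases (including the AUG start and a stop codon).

residue 1: M -> AUG (start codon)
residue 2: L codons sorted = CUA,CUC,CUG,CUU,UUA,UUG -> pick last = UUG
residue 3: L codons sorted = CUA,CUC,CUG,CUU,UUA,UUG -> pick last = UUG
terminator: stop codons sorted = UAA,UAG,UGA -> pick last = UGA

Answer: mRNA: AUGUUGUUGUGA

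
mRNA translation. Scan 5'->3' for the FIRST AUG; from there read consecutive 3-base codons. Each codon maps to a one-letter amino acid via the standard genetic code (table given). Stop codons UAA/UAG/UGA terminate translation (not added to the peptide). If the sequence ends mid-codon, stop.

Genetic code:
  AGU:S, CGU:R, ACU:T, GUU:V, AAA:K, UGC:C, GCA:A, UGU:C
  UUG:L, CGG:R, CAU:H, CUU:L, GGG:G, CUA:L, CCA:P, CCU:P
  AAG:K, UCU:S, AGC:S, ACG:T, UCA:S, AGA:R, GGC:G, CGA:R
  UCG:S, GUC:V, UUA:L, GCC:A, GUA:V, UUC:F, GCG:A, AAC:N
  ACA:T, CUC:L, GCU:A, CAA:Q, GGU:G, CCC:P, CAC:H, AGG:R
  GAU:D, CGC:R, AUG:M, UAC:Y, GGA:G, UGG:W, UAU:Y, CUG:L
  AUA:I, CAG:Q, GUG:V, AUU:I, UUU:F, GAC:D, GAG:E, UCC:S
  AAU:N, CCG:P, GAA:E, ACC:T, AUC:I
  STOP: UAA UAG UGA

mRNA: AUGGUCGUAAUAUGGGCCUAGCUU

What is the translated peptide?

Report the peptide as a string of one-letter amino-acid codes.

start AUG at pos 0
pos 0: AUG -> M; peptide=M
pos 3: GUC -> V; peptide=MV
pos 6: GUA -> V; peptide=MVV
pos 9: AUA -> I; peptide=MVVI
pos 12: UGG -> W; peptide=MVVIW
pos 15: GCC -> A; peptide=MVVIWA
pos 18: UAG -> STOP

Answer: MVVIWA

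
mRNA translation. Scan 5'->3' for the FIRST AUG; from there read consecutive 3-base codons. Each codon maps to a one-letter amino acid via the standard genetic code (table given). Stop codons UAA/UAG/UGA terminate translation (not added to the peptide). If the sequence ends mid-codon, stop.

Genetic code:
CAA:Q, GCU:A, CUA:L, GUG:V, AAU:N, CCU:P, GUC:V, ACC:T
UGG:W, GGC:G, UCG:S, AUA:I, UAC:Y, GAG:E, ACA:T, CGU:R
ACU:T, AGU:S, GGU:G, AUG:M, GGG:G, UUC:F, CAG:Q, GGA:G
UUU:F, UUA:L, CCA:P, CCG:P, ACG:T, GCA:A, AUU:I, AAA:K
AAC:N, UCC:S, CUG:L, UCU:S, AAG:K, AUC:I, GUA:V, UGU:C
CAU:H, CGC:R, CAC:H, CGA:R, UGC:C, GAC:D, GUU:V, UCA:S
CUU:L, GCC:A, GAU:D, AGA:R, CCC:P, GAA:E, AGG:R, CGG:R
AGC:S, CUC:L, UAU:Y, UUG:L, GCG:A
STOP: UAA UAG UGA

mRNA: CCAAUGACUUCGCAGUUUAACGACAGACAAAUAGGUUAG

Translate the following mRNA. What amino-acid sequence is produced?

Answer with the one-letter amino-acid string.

Answer: MTSQFNDRQIG

Derivation:
start AUG at pos 3
pos 3: AUG -> M; peptide=M
pos 6: ACU -> T; peptide=MT
pos 9: UCG -> S; peptide=MTS
pos 12: CAG -> Q; peptide=MTSQ
pos 15: UUU -> F; peptide=MTSQF
pos 18: AAC -> N; peptide=MTSQFN
pos 21: GAC -> D; peptide=MTSQFND
pos 24: AGA -> R; peptide=MTSQFNDR
pos 27: CAA -> Q; peptide=MTSQFNDRQ
pos 30: AUA -> I; peptide=MTSQFNDRQI
pos 33: GGU -> G; peptide=MTSQFNDRQIG
pos 36: UAG -> STOP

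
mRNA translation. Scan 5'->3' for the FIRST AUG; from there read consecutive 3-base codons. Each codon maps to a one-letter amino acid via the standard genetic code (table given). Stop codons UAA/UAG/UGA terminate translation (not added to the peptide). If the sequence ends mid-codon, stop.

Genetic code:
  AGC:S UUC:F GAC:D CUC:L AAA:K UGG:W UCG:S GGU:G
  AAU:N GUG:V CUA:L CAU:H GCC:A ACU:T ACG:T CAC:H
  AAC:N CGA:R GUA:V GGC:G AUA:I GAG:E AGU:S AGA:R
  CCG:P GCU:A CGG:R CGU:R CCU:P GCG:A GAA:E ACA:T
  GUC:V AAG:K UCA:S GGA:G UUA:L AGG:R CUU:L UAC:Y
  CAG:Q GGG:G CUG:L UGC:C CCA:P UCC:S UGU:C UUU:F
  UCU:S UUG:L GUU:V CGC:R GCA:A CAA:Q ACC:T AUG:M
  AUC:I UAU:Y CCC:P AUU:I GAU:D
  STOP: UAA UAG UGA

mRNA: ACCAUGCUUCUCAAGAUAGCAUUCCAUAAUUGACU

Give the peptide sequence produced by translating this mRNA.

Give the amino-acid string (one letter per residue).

Answer: MLLKIAFHN

Derivation:
start AUG at pos 3
pos 3: AUG -> M; peptide=M
pos 6: CUU -> L; peptide=ML
pos 9: CUC -> L; peptide=MLL
pos 12: AAG -> K; peptide=MLLK
pos 15: AUA -> I; peptide=MLLKI
pos 18: GCA -> A; peptide=MLLKIA
pos 21: UUC -> F; peptide=MLLKIAF
pos 24: CAU -> H; peptide=MLLKIAFH
pos 27: AAU -> N; peptide=MLLKIAFHN
pos 30: UGA -> STOP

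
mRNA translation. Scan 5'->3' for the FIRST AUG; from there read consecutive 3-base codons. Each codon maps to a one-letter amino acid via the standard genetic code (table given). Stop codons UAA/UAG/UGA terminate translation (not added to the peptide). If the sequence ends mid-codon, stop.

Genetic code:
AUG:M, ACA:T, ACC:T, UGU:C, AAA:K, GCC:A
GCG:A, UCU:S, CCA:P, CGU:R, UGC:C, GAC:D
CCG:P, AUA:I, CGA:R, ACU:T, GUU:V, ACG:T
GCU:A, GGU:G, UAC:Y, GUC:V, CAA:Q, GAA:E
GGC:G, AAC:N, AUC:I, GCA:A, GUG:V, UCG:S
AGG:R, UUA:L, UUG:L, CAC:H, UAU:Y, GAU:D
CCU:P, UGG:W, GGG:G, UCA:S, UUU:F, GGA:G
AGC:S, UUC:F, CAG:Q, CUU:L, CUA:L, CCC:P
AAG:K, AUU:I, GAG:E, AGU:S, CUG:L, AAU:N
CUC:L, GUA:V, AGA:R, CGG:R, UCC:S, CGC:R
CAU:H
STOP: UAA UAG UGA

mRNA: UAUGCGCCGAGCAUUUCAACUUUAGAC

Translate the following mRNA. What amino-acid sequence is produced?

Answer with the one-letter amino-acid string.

Answer: MRRAFQL

Derivation:
start AUG at pos 1
pos 1: AUG -> M; peptide=M
pos 4: CGC -> R; peptide=MR
pos 7: CGA -> R; peptide=MRR
pos 10: GCA -> A; peptide=MRRA
pos 13: UUU -> F; peptide=MRRAF
pos 16: CAA -> Q; peptide=MRRAFQ
pos 19: CUU -> L; peptide=MRRAFQL
pos 22: UAG -> STOP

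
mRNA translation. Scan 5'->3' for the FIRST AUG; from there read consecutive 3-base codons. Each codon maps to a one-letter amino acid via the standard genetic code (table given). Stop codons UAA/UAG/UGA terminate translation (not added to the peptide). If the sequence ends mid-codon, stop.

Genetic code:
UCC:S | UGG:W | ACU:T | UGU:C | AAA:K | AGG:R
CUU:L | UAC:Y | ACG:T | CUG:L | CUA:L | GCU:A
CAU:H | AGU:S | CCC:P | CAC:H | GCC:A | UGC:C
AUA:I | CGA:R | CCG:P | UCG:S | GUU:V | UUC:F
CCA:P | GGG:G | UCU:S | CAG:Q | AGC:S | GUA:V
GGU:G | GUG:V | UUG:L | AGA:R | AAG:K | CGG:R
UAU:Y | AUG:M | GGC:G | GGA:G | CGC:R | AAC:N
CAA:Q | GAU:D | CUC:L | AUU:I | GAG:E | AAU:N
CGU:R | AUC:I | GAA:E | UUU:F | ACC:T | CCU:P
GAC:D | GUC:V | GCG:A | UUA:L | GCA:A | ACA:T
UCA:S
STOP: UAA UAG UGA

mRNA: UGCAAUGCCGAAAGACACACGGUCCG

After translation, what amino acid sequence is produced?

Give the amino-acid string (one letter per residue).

Answer: MPKDTRS

Derivation:
start AUG at pos 4
pos 4: AUG -> M; peptide=M
pos 7: CCG -> P; peptide=MP
pos 10: AAA -> K; peptide=MPK
pos 13: GAC -> D; peptide=MPKD
pos 16: ACA -> T; peptide=MPKDT
pos 19: CGG -> R; peptide=MPKDTR
pos 22: UCC -> S; peptide=MPKDTRS
pos 25: only 1 nt remain (<3), stop (end of mRNA)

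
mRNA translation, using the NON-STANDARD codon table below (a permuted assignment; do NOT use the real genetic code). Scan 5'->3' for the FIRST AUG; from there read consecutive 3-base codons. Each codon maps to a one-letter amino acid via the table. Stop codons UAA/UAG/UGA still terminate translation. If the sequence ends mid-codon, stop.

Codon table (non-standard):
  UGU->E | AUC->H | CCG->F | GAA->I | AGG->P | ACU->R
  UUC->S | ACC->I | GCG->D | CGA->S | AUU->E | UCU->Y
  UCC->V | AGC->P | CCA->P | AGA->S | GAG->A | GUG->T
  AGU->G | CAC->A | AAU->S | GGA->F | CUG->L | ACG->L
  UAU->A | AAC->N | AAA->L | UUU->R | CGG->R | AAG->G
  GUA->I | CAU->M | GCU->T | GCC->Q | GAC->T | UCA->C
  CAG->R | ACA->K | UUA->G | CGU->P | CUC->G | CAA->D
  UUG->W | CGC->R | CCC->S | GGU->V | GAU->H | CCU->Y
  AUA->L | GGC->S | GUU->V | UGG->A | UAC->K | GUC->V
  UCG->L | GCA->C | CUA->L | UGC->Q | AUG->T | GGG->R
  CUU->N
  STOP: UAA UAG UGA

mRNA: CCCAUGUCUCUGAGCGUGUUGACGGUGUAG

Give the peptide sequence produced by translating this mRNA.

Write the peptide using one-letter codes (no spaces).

Answer: TYLPTWLT

Derivation:
start AUG at pos 3
pos 3: AUG -> T; peptide=T
pos 6: UCU -> Y; peptide=TY
pos 9: CUG -> L; peptide=TYL
pos 12: AGC -> P; peptide=TYLP
pos 15: GUG -> T; peptide=TYLPT
pos 18: UUG -> W; peptide=TYLPTW
pos 21: ACG -> L; peptide=TYLPTWL
pos 24: GUG -> T; peptide=TYLPTWLT
pos 27: UAG -> STOP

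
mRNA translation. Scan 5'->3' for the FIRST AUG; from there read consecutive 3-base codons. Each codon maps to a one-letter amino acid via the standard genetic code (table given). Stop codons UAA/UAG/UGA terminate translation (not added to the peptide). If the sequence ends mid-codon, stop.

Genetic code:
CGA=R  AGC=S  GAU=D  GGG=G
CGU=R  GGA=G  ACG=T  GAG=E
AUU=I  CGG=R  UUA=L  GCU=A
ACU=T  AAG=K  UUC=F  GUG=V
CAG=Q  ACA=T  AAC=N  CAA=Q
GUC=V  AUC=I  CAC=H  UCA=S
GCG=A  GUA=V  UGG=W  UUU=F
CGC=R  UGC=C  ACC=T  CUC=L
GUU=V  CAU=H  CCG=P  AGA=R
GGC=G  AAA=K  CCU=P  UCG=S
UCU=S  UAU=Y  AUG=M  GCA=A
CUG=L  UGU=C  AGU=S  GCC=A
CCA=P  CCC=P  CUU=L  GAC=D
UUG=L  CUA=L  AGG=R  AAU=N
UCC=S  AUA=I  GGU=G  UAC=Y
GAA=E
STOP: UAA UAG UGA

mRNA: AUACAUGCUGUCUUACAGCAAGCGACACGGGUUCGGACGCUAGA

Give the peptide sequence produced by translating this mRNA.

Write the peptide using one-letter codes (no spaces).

Answer: MLSYSKRHGFGR

Derivation:
start AUG at pos 4
pos 4: AUG -> M; peptide=M
pos 7: CUG -> L; peptide=ML
pos 10: UCU -> S; peptide=MLS
pos 13: UAC -> Y; peptide=MLSY
pos 16: AGC -> S; peptide=MLSYS
pos 19: AAG -> K; peptide=MLSYSK
pos 22: CGA -> R; peptide=MLSYSKR
pos 25: CAC -> H; peptide=MLSYSKRH
pos 28: GGG -> G; peptide=MLSYSKRHG
pos 31: UUC -> F; peptide=MLSYSKRHGF
pos 34: GGA -> G; peptide=MLSYSKRHGFG
pos 37: CGC -> R; peptide=MLSYSKRHGFGR
pos 40: UAG -> STOP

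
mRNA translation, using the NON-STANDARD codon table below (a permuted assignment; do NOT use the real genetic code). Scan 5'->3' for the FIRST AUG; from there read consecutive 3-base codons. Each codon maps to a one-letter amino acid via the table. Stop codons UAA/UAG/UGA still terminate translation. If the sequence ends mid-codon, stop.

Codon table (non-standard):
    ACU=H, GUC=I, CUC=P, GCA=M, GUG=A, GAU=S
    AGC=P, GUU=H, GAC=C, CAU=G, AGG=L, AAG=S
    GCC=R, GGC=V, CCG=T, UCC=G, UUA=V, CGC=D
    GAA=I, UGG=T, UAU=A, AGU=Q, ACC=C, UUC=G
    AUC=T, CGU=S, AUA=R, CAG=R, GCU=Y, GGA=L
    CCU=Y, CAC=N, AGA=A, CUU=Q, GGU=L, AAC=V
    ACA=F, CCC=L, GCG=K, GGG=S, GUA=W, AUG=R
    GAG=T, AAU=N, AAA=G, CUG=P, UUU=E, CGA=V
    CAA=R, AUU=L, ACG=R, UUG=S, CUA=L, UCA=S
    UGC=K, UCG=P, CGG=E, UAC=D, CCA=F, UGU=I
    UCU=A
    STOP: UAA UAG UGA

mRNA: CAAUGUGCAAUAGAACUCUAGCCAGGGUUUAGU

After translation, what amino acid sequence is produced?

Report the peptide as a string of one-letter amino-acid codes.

Answer: RKNAHLRLH

Derivation:
start AUG at pos 2
pos 2: AUG -> R; peptide=R
pos 5: UGC -> K; peptide=RK
pos 8: AAU -> N; peptide=RKN
pos 11: AGA -> A; peptide=RKNA
pos 14: ACU -> H; peptide=RKNAH
pos 17: CUA -> L; peptide=RKNAHL
pos 20: GCC -> R; peptide=RKNAHLR
pos 23: AGG -> L; peptide=RKNAHLRL
pos 26: GUU -> H; peptide=RKNAHLRLH
pos 29: UAG -> STOP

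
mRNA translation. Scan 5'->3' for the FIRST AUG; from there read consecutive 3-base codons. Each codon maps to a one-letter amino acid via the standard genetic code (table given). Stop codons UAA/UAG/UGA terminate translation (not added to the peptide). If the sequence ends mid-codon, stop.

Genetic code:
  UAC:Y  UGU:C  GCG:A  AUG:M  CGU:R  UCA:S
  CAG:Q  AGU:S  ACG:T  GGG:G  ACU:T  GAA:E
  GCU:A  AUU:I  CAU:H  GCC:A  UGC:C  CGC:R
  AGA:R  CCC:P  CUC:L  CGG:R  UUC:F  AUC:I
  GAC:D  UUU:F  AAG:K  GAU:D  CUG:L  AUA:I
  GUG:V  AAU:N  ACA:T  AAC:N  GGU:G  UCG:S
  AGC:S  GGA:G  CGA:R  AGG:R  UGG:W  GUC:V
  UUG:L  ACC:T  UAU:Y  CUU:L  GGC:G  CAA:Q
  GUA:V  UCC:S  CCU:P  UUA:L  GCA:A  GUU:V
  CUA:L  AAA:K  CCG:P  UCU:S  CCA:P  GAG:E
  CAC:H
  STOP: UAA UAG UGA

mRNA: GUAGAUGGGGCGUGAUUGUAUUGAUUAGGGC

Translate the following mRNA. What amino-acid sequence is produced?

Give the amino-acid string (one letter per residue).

Answer: MGRDCID

Derivation:
start AUG at pos 4
pos 4: AUG -> M; peptide=M
pos 7: GGG -> G; peptide=MG
pos 10: CGU -> R; peptide=MGR
pos 13: GAU -> D; peptide=MGRD
pos 16: UGU -> C; peptide=MGRDC
pos 19: AUU -> I; peptide=MGRDCI
pos 22: GAU -> D; peptide=MGRDCID
pos 25: UAG -> STOP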